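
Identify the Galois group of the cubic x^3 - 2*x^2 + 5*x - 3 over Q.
Gal(K/Q) = S_3 (symmetric group of order 6)

Compute the discriminant of x^3 + (-2)*x^2 + (5)*x + (-3): Δ = -199. Since Δ is not a rational square, the Galois group is not contained in A_3; it must be the full S_3 (irreducibility of the cubic rules out anything smaller).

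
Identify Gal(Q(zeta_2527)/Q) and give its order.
|Gal(Q(zeta_2527)/Q)| = phi(2527) = 2052; group ≅ (Z/2527Z)^* ≅ Z/6Z × Z/342Z

The n-th cyclotomic polynomial Φ_2527(x) is the minimal polynomial of zeta_2527 over Q and has degree phi(2527) = 2052. So Q(zeta_2527) is a degree-2052 Galois extension with Galois group (Z/2527Z)^*. By CRT, (Z/2527Z)^* ≅ (Z/7Z)^* × (Z/361Z)^*. Each prime-power unit group is (Z/7Z)^* ≅ Z/6Z; (Z/361Z)^* ≅ Z/342Z. Hence Gal(Q(zeta_2527)/Q) ≅ Z/6Z × Z/342Z.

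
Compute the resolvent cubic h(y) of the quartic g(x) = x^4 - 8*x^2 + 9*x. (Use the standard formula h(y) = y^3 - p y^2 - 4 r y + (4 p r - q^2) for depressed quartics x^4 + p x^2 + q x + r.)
h(y) = y^3 + 8*y^2 - 81

Identify coefficients: p = -8, q = 9, r = 0.
Plug into h(y) = y^3 - p y^2 - 4 r y + (4 p r - q^2):
  h(y) = y^3 - (-8) y^2 - 4*(0) y + (4*(-8)*(0) - (9)^2)
       = y^3 + (8) y^2 + (0) y + (-81).
Simplifying: h(y) = y^3 + 8*y^2 - 81.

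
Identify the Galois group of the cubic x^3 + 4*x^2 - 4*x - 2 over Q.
Gal(K/Q) = S_3 (symmetric group of order 6)

Compute the discriminant of x^3 + (4)*x^2 + (-4)*x + (-2): Δ = 1492. Since Δ is not a rational square, the Galois group is not contained in A_3; it must be the full S_3 (irreducibility of the cubic rules out anything smaller).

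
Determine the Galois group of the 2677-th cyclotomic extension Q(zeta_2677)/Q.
|Gal(Q(zeta_2677)/Q)| = phi(2677) = 2676; group ≅ (Z/2677Z)^* ≅ Z/2676Z

The n-th cyclotomic polynomial Φ_2677(x) is the minimal polynomial of zeta_2677 over Q and has degree phi(2677) = 2676. So Q(zeta_2677) is a degree-2676 Galois extension with Galois group (Z/2677Z)^*. (Z/2677Z)^* is cyclic since 2677 is an odd prime power (or 4). Hence Gal(Q(zeta_2677)/Q) ≅ Z/2676Z.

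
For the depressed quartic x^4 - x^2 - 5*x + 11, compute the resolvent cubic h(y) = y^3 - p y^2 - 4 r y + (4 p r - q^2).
h(y) = y^3 + y^2 - 44*y - 69

Identify coefficients: p = -1, q = -5, r = 11.
Plug into h(y) = y^3 - p y^2 - 4 r y + (4 p r - q^2):
  h(y) = y^3 - (-1) y^2 - 4*(11) y + (4*(-1)*(11) - (-5)^2)
       = y^3 + (1) y^2 + (-44) y + (-69).
Simplifying: h(y) = y^3 + y^2 - 44*y - 69.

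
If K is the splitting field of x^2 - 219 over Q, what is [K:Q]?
[K:Q] = 2

The polynomial x^2 - 219 is irreducible over Q since 219 is not a perfect square. Its splitting field is Q(sqrt(219)), which has degree 2 over Q.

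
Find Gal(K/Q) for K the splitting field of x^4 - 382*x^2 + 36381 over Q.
Gal(K/Q) = V_4 (Klein four-group, Z/2Z × Z/2Z)

f factors as (x^2 - 181)(x^2 - 201), so the splitting field is K = Q(sqrt(181), sqrt(201)). The elements 181, 201, 36381 are all non-squares in Q, so sqrt(181) and sqrt(201) generate independent quadratic extensions. Thus [K:Q] = 4 and Gal(K/Q) is generated by the two order-2 automorphisms sqrt(181) ↦ -sqrt(181) and sqrt(201) ↦ -sqrt(201), giving V_4.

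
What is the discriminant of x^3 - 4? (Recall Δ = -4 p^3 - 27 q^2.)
Δ = -432

For a depressed cubic x^3 + p x + q the discriminant is Δ = -4 p^3 - 27 q^2 = -4*(0)^3 - 27*(-4)^2 = 0 - 432 = -432.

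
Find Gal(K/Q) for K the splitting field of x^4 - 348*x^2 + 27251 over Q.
Gal(K/Q) = V_4 (Klein four-group, Z/2Z × Z/2Z)

f factors as (x^2 - 119)(x^2 - 229), so the splitting field is K = Q(sqrt(119), sqrt(229)). The elements 119, 229, 27251 are all non-squares in Q, so sqrt(119) and sqrt(229) generate independent quadratic extensions. Thus [K:Q] = 4 and Gal(K/Q) is generated by the two order-2 automorphisms sqrt(119) ↦ -sqrt(119) and sqrt(229) ↦ -sqrt(229), giving V_4.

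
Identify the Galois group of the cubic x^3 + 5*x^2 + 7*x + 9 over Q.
Gal(K/Q) = S_3 (symmetric group of order 6)

Compute the discriminant of x^3 + (5)*x^2 + (7)*x + (9): Δ = -1164. Since Δ is not a rational square, the Galois group is not contained in A_3; it must be the full S_3 (irreducibility of the cubic rules out anything smaller).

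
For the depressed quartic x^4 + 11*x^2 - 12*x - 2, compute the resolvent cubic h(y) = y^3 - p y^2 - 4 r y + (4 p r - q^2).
h(y) = y^3 - 11*y^2 + 8*y - 232

Identify coefficients: p = 11, q = -12, r = -2.
Plug into h(y) = y^3 - p y^2 - 4 r y + (4 p r - q^2):
  h(y) = y^3 - (11) y^2 - 4*(-2) y + (4*(11)*(-2) - (-12)^2)
       = y^3 + (-11) y^2 + (8) y + (-232).
Simplifying: h(y) = y^3 - 11*y^2 + 8*y - 232.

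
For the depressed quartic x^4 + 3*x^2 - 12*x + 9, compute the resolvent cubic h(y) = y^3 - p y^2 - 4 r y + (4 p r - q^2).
h(y) = y^3 - 3*y^2 - 36*y - 36

Identify coefficients: p = 3, q = -12, r = 9.
Plug into h(y) = y^3 - p y^2 - 4 r y + (4 p r - q^2):
  h(y) = y^3 - (3) y^2 - 4*(9) y + (4*(3)*(9) - (-12)^2)
       = y^3 + (-3) y^2 + (-36) y + (-36).
Simplifying: h(y) = y^3 - 3*y^2 - 36*y - 36.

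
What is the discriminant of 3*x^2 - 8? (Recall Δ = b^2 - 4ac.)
Δ = 96

For a quadratic a x^2 + b x + c the discriminant is Δ = b^2 - 4ac = (0)^2 - 4*(3)*(-8) = 0 - (-96) = 96.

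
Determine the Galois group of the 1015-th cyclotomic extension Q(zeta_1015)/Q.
|Gal(Q(zeta_1015)/Q)| = phi(1015) = 672; group ≅ (Z/1015Z)^* ≅ Z/4Z × Z/6Z × Z/28Z

The n-th cyclotomic polynomial Φ_1015(x) is the minimal polynomial of zeta_1015 over Q and has degree phi(1015) = 672. So Q(zeta_1015) is a degree-672 Galois extension with Galois group (Z/1015Z)^*. By CRT, (Z/1015Z)^* ≅ (Z/5Z)^* × (Z/7Z)^* × (Z/29Z)^*. Each prime-power unit group is (Z/5Z)^* ≅ Z/4Z; (Z/7Z)^* ≅ Z/6Z; (Z/29Z)^* ≅ Z/28Z. Hence Gal(Q(zeta_1015)/Q) ≅ Z/4Z × Z/6Z × Z/28Z.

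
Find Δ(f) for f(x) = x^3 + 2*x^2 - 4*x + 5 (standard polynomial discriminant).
Δ = -1235

For x^3 + a x^2 + b x + c the discriminant is Δ = 18 a b c - 4 a^3 c + a^2 b^2 - 4 b^3 - 27 c^2.
Plug a = 2, b = -4, c = 5:
  18*(2)*(-4)*(5) - 4*(2)^3*(5) + (2)^2*(-4)^2 - 4*(-4)^3 - 27*(5)^2
  = -720 + (-160) + 64 + (256) + (-675)
  = -1235.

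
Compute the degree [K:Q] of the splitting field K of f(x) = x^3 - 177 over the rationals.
[K:Q] = 6

x^3 - 177 has one real root r = 177^(1/3) and two complex roots r*zeta_3, r*zeta_3^2 where zeta_3 = e^(2*pi*i/3). The splitting field is Q(r, zeta_3). [Q(r):Q] = 3 and [Q(zeta_3):Q] = 2 with gcd = 1, so [Q(r, zeta_3):Q] = 3 * 2 = 6.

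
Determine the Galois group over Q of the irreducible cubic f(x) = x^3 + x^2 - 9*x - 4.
Gal(K/Q) = S_3 (symmetric group of order 6)

Compute the discriminant of x^3 + (1)*x^2 + (-9)*x + (-4): Δ = 3229. Since Δ is not a rational square, the Galois group is not contained in A_3; it must be the full S_3 (irreducibility of the cubic rules out anything smaller).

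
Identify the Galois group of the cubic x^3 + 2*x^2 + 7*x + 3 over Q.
Gal(K/Q) = S_3 (symmetric group of order 6)

Compute the discriminant of x^3 + (2)*x^2 + (7)*x + (3): Δ = -759. Since Δ is not a rational square, the Galois group is not contained in A_3; it must be the full S_3 (irreducibility of the cubic rules out anything smaller).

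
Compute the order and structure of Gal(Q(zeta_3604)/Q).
|Gal(Q(zeta_3604)/Q)| = phi(3604) = 1664; group ≅ (Z/3604Z)^* ≅ Z/2Z × Z/16Z × Z/52Z

The n-th cyclotomic polynomial Φ_3604(x) is the minimal polynomial of zeta_3604 over Q and has degree phi(3604) = 1664. So Q(zeta_3604) is a degree-1664 Galois extension with Galois group (Z/3604Z)^*. By CRT, (Z/3604Z)^* ≅ (Z/4Z)^* × (Z/17Z)^* × (Z/53Z)^*. Each prime-power unit group is (Z/4Z)^* ≅ Z/2Z; (Z/17Z)^* ≅ Z/16Z; (Z/53Z)^* ≅ Z/52Z. Hence Gal(Q(zeta_3604)/Q) ≅ Z/2Z × Z/16Z × Z/52Z.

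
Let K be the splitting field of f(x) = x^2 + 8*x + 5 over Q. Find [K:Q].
[K:Q] = 2

The discriminant of x^2 + (8)*x + (5) is b^2 - 4c = 64 - (20) = 44. Since 44 is not a perfect square in Q, the polynomial is irreducible over Q. Its two roots generate a degree-2 extension, so [K:Q] = 2.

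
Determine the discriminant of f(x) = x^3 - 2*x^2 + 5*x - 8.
Δ = -944

For x^3 + a x^2 + b x + c the discriminant is Δ = 18 a b c - 4 a^3 c + a^2 b^2 - 4 b^3 - 27 c^2.
Plug a = -2, b = 5, c = -8:
  18*(-2)*(5)*(-8) - 4*(-2)^3*(-8) + (-2)^2*(5)^2 - 4*(5)^3 - 27*(-8)^2
  = 1440 + (-256) + 100 + (-500) + (-1728)
  = -944.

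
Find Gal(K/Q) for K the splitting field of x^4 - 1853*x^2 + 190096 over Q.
Gal(K/Q) = Z/2Z (cyclic of order 2)

f factors as (x^2 - 1744)(x^2 - 109), so the splitting field is K = Q(sqrt(1744), sqrt(109)). The squarefree part of 1744 is 109 and the squarefree part of 109 is also 109, so sqrt(1744) and sqrt(109) are both rational multiples of sqrt(109). Hence Q(sqrt(1744)) = Q(sqrt(109)) = Q(sqrt(109)), and the splitting field collapses to a single degree-2 extension with Galois group Z/2Z.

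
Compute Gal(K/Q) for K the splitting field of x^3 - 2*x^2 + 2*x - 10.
Gal(K/Q) = S_3 (symmetric group of order 6)

Compute the discriminant of x^3 + (-2)*x^2 + (2)*x + (-10): Δ = -2316. Since Δ is not a rational square, the Galois group is not contained in A_3; it must be the full S_3 (irreducibility of the cubic rules out anything smaller).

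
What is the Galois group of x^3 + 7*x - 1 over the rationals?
Gal(K/Q) = S_3 (symmetric group of order 6)

Compute the discriminant of x^3 + (0)*x^2 + (7)*x + (-1): Δ = -1399. Since Δ is not a rational square, the Galois group is not contained in A_3; it must be the full S_3 (irreducibility of the cubic rules out anything smaller).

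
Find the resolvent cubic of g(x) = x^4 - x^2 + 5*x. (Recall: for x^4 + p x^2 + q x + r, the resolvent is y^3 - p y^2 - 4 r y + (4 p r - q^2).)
h(y) = y^3 + y^2 - 25

Identify coefficients: p = -1, q = 5, r = 0.
Plug into h(y) = y^3 - p y^2 - 4 r y + (4 p r - q^2):
  h(y) = y^3 - (-1) y^2 - 4*(0) y + (4*(-1)*(0) - (5)^2)
       = y^3 + (1) y^2 + (0) y + (-25).
Simplifying: h(y) = y^3 + y^2 - 25.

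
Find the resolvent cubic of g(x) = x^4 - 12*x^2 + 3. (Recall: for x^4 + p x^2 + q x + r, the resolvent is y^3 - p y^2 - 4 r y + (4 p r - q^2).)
h(y) = y^3 + 12*y^2 - 12*y - 144

Identify coefficients: p = -12, q = 0, r = 3.
Plug into h(y) = y^3 - p y^2 - 4 r y + (4 p r - q^2):
  h(y) = y^3 - (-12) y^2 - 4*(3) y + (4*(-12)*(3) - (0)^2)
       = y^3 + (12) y^2 + (-12) y + (-144).
Simplifying: h(y) = y^3 + 12*y^2 - 12*y - 144.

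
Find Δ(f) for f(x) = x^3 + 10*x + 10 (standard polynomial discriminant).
Δ = -6700

For a depressed cubic x^3 + p x + q the discriminant is Δ = -4 p^3 - 27 q^2 = -4*(10)^3 - 27*(10)^2 = -4000 - 2700 = -6700.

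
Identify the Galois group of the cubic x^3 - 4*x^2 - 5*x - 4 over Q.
Gal(K/Q) = S_3 (symmetric group of order 6)

Compute the discriminant of x^3 + (-4)*x^2 + (-5)*x + (-4): Δ = -1996. Since Δ is not a rational square, the Galois group is not contained in A_3; it must be the full S_3 (irreducibility of the cubic rules out anything smaller).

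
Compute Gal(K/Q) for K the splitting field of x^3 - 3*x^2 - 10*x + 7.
Gal(K/Q) = S_3 (symmetric group of order 6)

Compute the discriminant of x^3 + (-3)*x^2 + (-10)*x + (7): Δ = 8113. Since Δ is not a rational square, the Galois group is not contained in A_3; it must be the full S_3 (irreducibility of the cubic rules out anything smaller).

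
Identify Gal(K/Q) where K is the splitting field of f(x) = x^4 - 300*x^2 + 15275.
Gal(K/Q) = V_4 (Klein four-group, Z/2Z × Z/2Z)

f factors as (x^2 - 65)(x^2 - 235), so the splitting field is K = Q(sqrt(65), sqrt(235)). The elements 65, 235, 15275 are all non-squares in Q, so sqrt(65) and sqrt(235) generate independent quadratic extensions. Thus [K:Q] = 4 and Gal(K/Q) is generated by the two order-2 automorphisms sqrt(65) ↦ -sqrt(65) and sqrt(235) ↦ -sqrt(235), giving V_4.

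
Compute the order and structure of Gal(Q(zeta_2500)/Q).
|Gal(Q(zeta_2500)/Q)| = phi(2500) = 1000; group ≅ (Z/2500Z)^* ≅ Z/2Z × Z/500Z

The n-th cyclotomic polynomial Φ_2500(x) is the minimal polynomial of zeta_2500 over Q and has degree phi(2500) = 1000. So Q(zeta_2500) is a degree-1000 Galois extension with Galois group (Z/2500Z)^*. By CRT, (Z/2500Z)^* ≅ (Z/4Z)^* × (Z/625Z)^*. Each prime-power unit group is (Z/4Z)^* ≅ Z/2Z; (Z/625Z)^* ≅ Z/500Z. Hence Gal(Q(zeta_2500)/Q) ≅ Z/2Z × Z/500Z.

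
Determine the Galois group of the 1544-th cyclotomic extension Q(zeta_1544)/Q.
|Gal(Q(zeta_1544)/Q)| = phi(1544) = 768; group ≅ (Z/1544Z)^* ≅ Z/2Z × Z/2Z × Z/192Z

The n-th cyclotomic polynomial Φ_1544(x) is the minimal polynomial of zeta_1544 over Q and has degree phi(1544) = 768. So Q(zeta_1544) is a degree-768 Galois extension with Galois group (Z/1544Z)^*. By CRT, (Z/1544Z)^* ≅ (Z/8Z)^* × (Z/193Z)^*. Each prime-power unit group is (Z/8Z)^* ≅ Z/2Z × Z/2Z; (Z/193Z)^* ≅ Z/192Z. Hence Gal(Q(zeta_1544)/Q) ≅ Z/2Z × Z/2Z × Z/192Z.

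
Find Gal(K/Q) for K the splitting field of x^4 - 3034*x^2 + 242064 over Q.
Gal(K/Q) = Z/2Z (cyclic of order 2)

f factors as (x^2 - 2952)(x^2 - 82), so the splitting field is K = Q(sqrt(2952), sqrt(82)). The squarefree part of 2952 is 82 and the squarefree part of 82 is also 82, so sqrt(2952) and sqrt(82) are both rational multiples of sqrt(82). Hence Q(sqrt(2952)) = Q(sqrt(82)) = Q(sqrt(82)), and the splitting field collapses to a single degree-2 extension with Galois group Z/2Z.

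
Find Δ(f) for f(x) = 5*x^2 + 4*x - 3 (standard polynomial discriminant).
Δ = 76

For a quadratic a x^2 + b x + c the discriminant is Δ = b^2 - 4ac = (4)^2 - 4*(5)*(-3) = 16 - (-60) = 76.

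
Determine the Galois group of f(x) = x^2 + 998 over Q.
Gal(K/Q) = Z/2Z (cyclic of order 2)

x^2 + 998 is irreducible over Q since -998 is not a rational square. The splitting field Q(sqrt(-998)) has degree 2 over Q, and its unique nontrivial automorphism is sqrt(-998) ↦ -sqrt(-998). Hence Gal(Q(sqrt(-998))/Q) = Z/2Z.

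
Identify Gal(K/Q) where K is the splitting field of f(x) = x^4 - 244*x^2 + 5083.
Gal(K/Q) = V_4 (Klein four-group, Z/2Z × Z/2Z)

f factors as (x^2 - 221)(x^2 - 23), so the splitting field is K = Q(sqrt(221), sqrt(23)). The elements 221, 23, 5083 are all non-squares in Q, so sqrt(221) and sqrt(23) generate independent quadratic extensions. Thus [K:Q] = 4 and Gal(K/Q) is generated by the two order-2 automorphisms sqrt(221) ↦ -sqrt(221) and sqrt(23) ↦ -sqrt(23), giving V_4.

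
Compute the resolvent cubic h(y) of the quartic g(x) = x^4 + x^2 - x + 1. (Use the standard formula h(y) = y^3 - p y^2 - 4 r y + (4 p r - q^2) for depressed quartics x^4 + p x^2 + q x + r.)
h(y) = y^3 - y^2 - 4*y + 3

Identify coefficients: p = 1, q = -1, r = 1.
Plug into h(y) = y^3 - p y^2 - 4 r y + (4 p r - q^2):
  h(y) = y^3 - (1) y^2 - 4*(1) y + (4*(1)*(1) - (-1)^2)
       = y^3 + (-1) y^2 + (-4) y + (3).
Simplifying: h(y) = y^3 - y^2 - 4*y + 3.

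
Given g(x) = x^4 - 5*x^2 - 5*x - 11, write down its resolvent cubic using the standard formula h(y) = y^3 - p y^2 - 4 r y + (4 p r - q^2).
h(y) = y^3 + 5*y^2 + 44*y + 195

Identify coefficients: p = -5, q = -5, r = -11.
Plug into h(y) = y^3 - p y^2 - 4 r y + (4 p r - q^2):
  h(y) = y^3 - (-5) y^2 - 4*(-11) y + (4*(-5)*(-11) - (-5)^2)
       = y^3 + (5) y^2 + (44) y + (195).
Simplifying: h(y) = y^3 + 5*y^2 + 44*y + 195.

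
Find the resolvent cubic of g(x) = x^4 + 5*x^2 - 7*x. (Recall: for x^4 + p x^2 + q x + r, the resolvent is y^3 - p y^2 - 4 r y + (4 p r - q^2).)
h(y) = y^3 - 5*y^2 - 49

Identify coefficients: p = 5, q = -7, r = 0.
Plug into h(y) = y^3 - p y^2 - 4 r y + (4 p r - q^2):
  h(y) = y^3 - (5) y^2 - 4*(0) y + (4*(5)*(0) - (-7)^2)
       = y^3 + (-5) y^2 + (0) y + (-49).
Simplifying: h(y) = y^3 - 5*y^2 - 49.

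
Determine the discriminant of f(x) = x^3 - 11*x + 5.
Δ = 4649

For a depressed cubic x^3 + p x + q the discriminant is Δ = -4 p^3 - 27 q^2 = -4*(-11)^3 - 27*(5)^2 = 5324 - 675 = 4649.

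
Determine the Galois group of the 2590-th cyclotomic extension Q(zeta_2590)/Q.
|Gal(Q(zeta_2590)/Q)| = phi(2590) = 864; group ≅ (Z/2590Z)^* ≅ Z/4Z × Z/6Z × Z/36Z

The n-th cyclotomic polynomial Φ_2590(x) is the minimal polynomial of zeta_2590 over Q and has degree phi(2590) = 864. So Q(zeta_2590) is a degree-864 Galois extension with Galois group (Z/2590Z)^*. By CRT, (Z/2590Z)^* ≅ (Z/2Z)^* × (Z/5Z)^* × (Z/7Z)^* × (Z/37Z)^*. Each prime-power unit group is (Z/2Z)^* ≅ trivial group (order 1); (Z/5Z)^* ≅ Z/4Z; (Z/7Z)^* ≅ Z/6Z; (Z/37Z)^* ≅ Z/36Z. Hence Gal(Q(zeta_2590)/Q) ≅ Z/4Z × Z/6Z × Z/36Z.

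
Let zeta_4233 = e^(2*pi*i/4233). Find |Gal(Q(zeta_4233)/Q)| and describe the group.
|Gal(Q(zeta_4233)/Q)| = phi(4233) = 2624; group ≅ (Z/4233Z)^* ≅ Z/2Z × Z/16Z × Z/82Z

The n-th cyclotomic polynomial Φ_4233(x) is the minimal polynomial of zeta_4233 over Q and has degree phi(4233) = 2624. So Q(zeta_4233) is a degree-2624 Galois extension with Galois group (Z/4233Z)^*. By CRT, (Z/4233Z)^* ≅ (Z/3Z)^* × (Z/17Z)^* × (Z/83Z)^*. Each prime-power unit group is (Z/3Z)^* ≅ Z/2Z; (Z/17Z)^* ≅ Z/16Z; (Z/83Z)^* ≅ Z/82Z. Hence Gal(Q(zeta_4233)/Q) ≅ Z/2Z × Z/16Z × Z/82Z.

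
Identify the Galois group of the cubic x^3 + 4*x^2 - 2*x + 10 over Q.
Gal(K/Q) = S_3 (symmetric group of order 6)

Compute the discriminant of x^3 + (4)*x^2 + (-2)*x + (10): Δ = -6604. Since Δ is not a rational square, the Galois group is not contained in A_3; it must be the full S_3 (irreducibility of the cubic rules out anything smaller).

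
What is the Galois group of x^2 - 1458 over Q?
Gal(K/Q) = Z/2Z (cyclic of order 2)

x^2 - 1458 is irreducible over Q since 1458 is not a rational square. The splitting field Q(sqrt(1458)) has degree 2 over Q, and its unique nontrivial automorphism is sqrt(1458) ↦ -sqrt(1458). Hence Gal(Q(sqrt(1458))/Q) = Z/2Z.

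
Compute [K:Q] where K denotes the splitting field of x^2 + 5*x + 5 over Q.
[K:Q] = 2

The discriminant of x^2 + (5)*x + (5) is b^2 - 4c = 25 - (20) = 5. Since 5 is not a perfect square in Q, the polynomial is irreducible over Q. Its two roots generate a degree-2 extension, so [K:Q] = 2.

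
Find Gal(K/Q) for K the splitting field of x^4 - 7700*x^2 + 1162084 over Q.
Gal(K/Q) = Z/2Z (cyclic of order 2)

f factors as (x^2 - 7546)(x^2 - 154), so the splitting field is K = Q(sqrt(7546), sqrt(154)). The squarefree part of 7546 is 154 and the squarefree part of 154 is also 154, so sqrt(7546) and sqrt(154) are both rational multiples of sqrt(154). Hence Q(sqrt(7546)) = Q(sqrt(154)) = Q(sqrt(154)), and the splitting field collapses to a single degree-2 extension with Galois group Z/2Z.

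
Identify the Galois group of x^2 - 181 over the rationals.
Gal(K/Q) = Z/2Z (cyclic of order 2)

x^2 - 181 is irreducible over Q since 181 is not a rational square. The splitting field Q(sqrt(181)) has degree 2 over Q, and its unique nontrivial automorphism is sqrt(181) ↦ -sqrt(181). Hence Gal(Q(sqrt(181))/Q) = Z/2Z.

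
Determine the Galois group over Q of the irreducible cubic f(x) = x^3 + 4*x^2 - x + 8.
Gal(K/Q) = S_3 (symmetric group of order 6)

Compute the discriminant of x^3 + (4)*x^2 + (-1)*x + (8): Δ = -4332. Since Δ is not a rational square, the Galois group is not contained in A_3; it must be the full S_3 (irreducibility of the cubic rules out anything smaller).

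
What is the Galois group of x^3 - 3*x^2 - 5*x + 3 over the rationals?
Gal(K/Q) = S_3 (symmetric group of order 6)

Compute the discriminant of x^3 + (-3)*x^2 + (-5)*x + (3): Δ = 1616. Since Δ is not a rational square, the Galois group is not contained in A_3; it must be the full S_3 (irreducibility of the cubic rules out anything smaller).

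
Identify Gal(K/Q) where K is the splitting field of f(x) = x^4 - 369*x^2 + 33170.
Gal(K/Q) = V_4 (Klein four-group, Z/2Z × Z/2Z)

f factors as (x^2 - 155)(x^2 - 214), so the splitting field is K = Q(sqrt(155), sqrt(214)). The elements 155, 214, 33170 are all non-squares in Q, so sqrt(155) and sqrt(214) generate independent quadratic extensions. Thus [K:Q] = 4 and Gal(K/Q) is generated by the two order-2 automorphisms sqrt(155) ↦ -sqrt(155) and sqrt(214) ↦ -sqrt(214), giving V_4.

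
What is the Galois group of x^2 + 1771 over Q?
Gal(K/Q) = Z/2Z (cyclic of order 2)

x^2 + 1771 is irreducible over Q since -1771 is not a rational square. The splitting field Q(sqrt(-1771)) has degree 2 over Q, and its unique nontrivial automorphism is sqrt(-1771) ↦ -sqrt(-1771). Hence Gal(Q(sqrt(-1771))/Q) = Z/2Z.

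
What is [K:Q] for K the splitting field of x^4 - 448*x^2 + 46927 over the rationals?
[K:Q] = 4

f factors as (x^2 - 281)(x^2 - 167); the splitting field is K = Q(sqrt(281), sqrt(167)). Since 281, 167, and 46927 are all non-squares in Q, the three subfields Q(sqrt(281)), Q(sqrt(167)), Q(sqrt(46927)) are distinct degree-2 extensions, so [K:Q] = 4 (Klein four Galois group).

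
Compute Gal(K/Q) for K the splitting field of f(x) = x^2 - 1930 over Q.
Gal(K/Q) = Z/2Z (cyclic of order 2)

x^2 - 1930 is irreducible over Q since 1930 is not a rational square. The splitting field Q(sqrt(1930)) has degree 2 over Q, and its unique nontrivial automorphism is sqrt(1930) ↦ -sqrt(1930). Hence Gal(Q(sqrt(1930))/Q) = Z/2Z.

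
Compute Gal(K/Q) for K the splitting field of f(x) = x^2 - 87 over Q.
Gal(K/Q) = Z/2Z (cyclic of order 2)

x^2 - 87 is irreducible over Q since 87 is not a rational square. The splitting field Q(sqrt(87)) has degree 2 over Q, and its unique nontrivial automorphism is sqrt(87) ↦ -sqrt(87). Hence Gal(Q(sqrt(87))/Q) = Z/2Z.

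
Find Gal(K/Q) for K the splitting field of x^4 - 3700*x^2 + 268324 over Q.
Gal(K/Q) = Z/2Z (cyclic of order 2)

f factors as (x^2 - 3626)(x^2 - 74), so the splitting field is K = Q(sqrt(3626), sqrt(74)). The squarefree part of 3626 is 74 and the squarefree part of 74 is also 74, so sqrt(3626) and sqrt(74) are both rational multiples of sqrt(74). Hence Q(sqrt(3626)) = Q(sqrt(74)) = Q(sqrt(74)), and the splitting field collapses to a single degree-2 extension with Galois group Z/2Z.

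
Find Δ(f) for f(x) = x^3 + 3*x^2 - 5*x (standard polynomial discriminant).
Δ = 725

For x^3 + a x^2 + b x + c the discriminant is Δ = 18 a b c - 4 a^3 c + a^2 b^2 - 4 b^3 - 27 c^2.
Plug a = 3, b = -5, c = 0:
  18*(3)*(-5)*(0) - 4*(3)^3*(0) + (3)^2*(-5)^2 - 4*(-5)^3 - 27*(0)^2
  = 0 + (0) + 225 + (500) + (0)
  = 725.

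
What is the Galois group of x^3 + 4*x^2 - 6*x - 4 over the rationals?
Gal(K/Q) = S_3 (symmetric group of order 6)

Compute the discriminant of x^3 + (4)*x^2 + (-6)*x + (-4): Δ = 3760. Since Δ is not a rational square, the Galois group is not contained in A_3; it must be the full S_3 (irreducibility of the cubic rules out anything smaller).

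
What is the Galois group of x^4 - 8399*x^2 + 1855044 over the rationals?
Gal(K/Q) = Z/2Z (cyclic of order 2)

f factors as (x^2 - 8172)(x^2 - 227), so the splitting field is K = Q(sqrt(8172), sqrt(227)). The squarefree part of 8172 is 227 and the squarefree part of 227 is also 227, so sqrt(8172) and sqrt(227) are both rational multiples of sqrt(227). Hence Q(sqrt(8172)) = Q(sqrt(227)) = Q(sqrt(227)), and the splitting field collapses to a single degree-2 extension with Galois group Z/2Z.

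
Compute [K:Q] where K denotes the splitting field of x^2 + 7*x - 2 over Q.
[K:Q] = 2

The discriminant of x^2 + (7)*x + (-2) is b^2 - 4c = 49 - (-8) = 57. Since 57 is not a perfect square in Q, the polynomial is irreducible over Q. Its two roots generate a degree-2 extension, so [K:Q] = 2.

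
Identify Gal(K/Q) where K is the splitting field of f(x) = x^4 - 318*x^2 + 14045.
Gal(K/Q) = V_4 (Klein four-group, Z/2Z × Z/2Z)

f factors as (x^2 - 265)(x^2 - 53), so the splitting field is K = Q(sqrt(265), sqrt(53)). The elements 265, 53, 14045 are all non-squares in Q, so sqrt(265) and sqrt(53) generate independent quadratic extensions. Thus [K:Q] = 4 and Gal(K/Q) is generated by the two order-2 automorphisms sqrt(265) ↦ -sqrt(265) and sqrt(53) ↦ -sqrt(53), giving V_4.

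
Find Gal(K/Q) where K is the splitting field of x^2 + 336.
Gal(K/Q) = Z/2Z (cyclic of order 2)

x^2 + 336 is irreducible over Q since -336 is not a rational square. The splitting field Q(sqrt(-336)) has degree 2 over Q, and its unique nontrivial automorphism is sqrt(-336) ↦ -sqrt(-336). Hence Gal(Q(sqrt(-336))/Q) = Z/2Z.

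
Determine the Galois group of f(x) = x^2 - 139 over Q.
Gal(K/Q) = Z/2Z (cyclic of order 2)

x^2 - 139 is irreducible over Q since 139 is not a rational square. The splitting field Q(sqrt(139)) has degree 2 over Q, and its unique nontrivial automorphism is sqrt(139) ↦ -sqrt(139). Hence Gal(Q(sqrt(139))/Q) = Z/2Z.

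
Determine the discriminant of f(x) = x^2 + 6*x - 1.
Δ = 40

For a quadratic a x^2 + b x + c the discriminant is Δ = b^2 - 4ac = (6)^2 - 4*(1)*(-1) = 36 - (-4) = 40.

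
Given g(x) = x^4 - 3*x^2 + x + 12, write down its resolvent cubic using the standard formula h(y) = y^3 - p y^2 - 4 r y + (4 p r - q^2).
h(y) = y^3 + 3*y^2 - 48*y - 145

Identify coefficients: p = -3, q = 1, r = 12.
Plug into h(y) = y^3 - p y^2 - 4 r y + (4 p r - q^2):
  h(y) = y^3 - (-3) y^2 - 4*(12) y + (4*(-3)*(12) - (1)^2)
       = y^3 + (3) y^2 + (-48) y + (-145).
Simplifying: h(y) = y^3 + 3*y^2 - 48*y - 145.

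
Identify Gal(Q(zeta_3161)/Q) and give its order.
|Gal(Q(zeta_3161)/Q)| = phi(3161) = 3024; group ≅ (Z/3161Z)^* ≅ Z/28Z × Z/108Z

The n-th cyclotomic polynomial Φ_3161(x) is the minimal polynomial of zeta_3161 over Q and has degree phi(3161) = 3024. So Q(zeta_3161) is a degree-3024 Galois extension with Galois group (Z/3161Z)^*. By CRT, (Z/3161Z)^* ≅ (Z/29Z)^* × (Z/109Z)^*. Each prime-power unit group is (Z/29Z)^* ≅ Z/28Z; (Z/109Z)^* ≅ Z/108Z. Hence Gal(Q(zeta_3161)/Q) ≅ Z/28Z × Z/108Z.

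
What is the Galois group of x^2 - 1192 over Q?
Gal(K/Q) = Z/2Z (cyclic of order 2)

x^2 - 1192 is irreducible over Q since 1192 is not a rational square. The splitting field Q(sqrt(1192)) has degree 2 over Q, and its unique nontrivial automorphism is sqrt(1192) ↦ -sqrt(1192). Hence Gal(Q(sqrt(1192))/Q) = Z/2Z.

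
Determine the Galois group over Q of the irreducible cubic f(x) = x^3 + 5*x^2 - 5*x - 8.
Gal(K/Q) = S_3 (symmetric group of order 6)

Compute the discriminant of x^3 + (5)*x^2 + (-5)*x + (-8): Δ = 6997. Since Δ is not a rational square, the Galois group is not contained in A_3; it must be the full S_3 (irreducibility of the cubic rules out anything smaller).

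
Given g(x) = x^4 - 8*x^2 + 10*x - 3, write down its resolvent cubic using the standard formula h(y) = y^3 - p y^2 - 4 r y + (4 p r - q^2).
h(y) = y^3 + 8*y^2 + 12*y - 4

Identify coefficients: p = -8, q = 10, r = -3.
Plug into h(y) = y^3 - p y^2 - 4 r y + (4 p r - q^2):
  h(y) = y^3 - (-8) y^2 - 4*(-3) y + (4*(-8)*(-3) - (10)^2)
       = y^3 + (8) y^2 + (12) y + (-4).
Simplifying: h(y) = y^3 + 8*y^2 + 12*y - 4.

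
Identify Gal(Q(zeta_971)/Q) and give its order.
|Gal(Q(zeta_971)/Q)| = phi(971) = 970; group ≅ (Z/971Z)^* ≅ Z/970Z

The n-th cyclotomic polynomial Φ_971(x) is the minimal polynomial of zeta_971 over Q and has degree phi(971) = 970. So Q(zeta_971) is a degree-970 Galois extension with Galois group (Z/971Z)^*. (Z/971Z)^* is cyclic since 971 is an odd prime power (or 4). Hence Gal(Q(zeta_971)/Q) ≅ Z/970Z.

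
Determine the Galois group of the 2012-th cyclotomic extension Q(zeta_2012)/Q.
|Gal(Q(zeta_2012)/Q)| = phi(2012) = 1004; group ≅ (Z/2012Z)^* ≅ Z/2Z × Z/502Z

The n-th cyclotomic polynomial Φ_2012(x) is the minimal polynomial of zeta_2012 over Q and has degree phi(2012) = 1004. So Q(zeta_2012) is a degree-1004 Galois extension with Galois group (Z/2012Z)^*. By CRT, (Z/2012Z)^* ≅ (Z/4Z)^* × (Z/503Z)^*. Each prime-power unit group is (Z/4Z)^* ≅ Z/2Z; (Z/503Z)^* ≅ Z/502Z. Hence Gal(Q(zeta_2012)/Q) ≅ Z/2Z × Z/502Z.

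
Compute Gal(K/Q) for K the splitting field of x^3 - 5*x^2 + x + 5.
Gal(K/Q) = S_3 (symmetric group of order 6)

Compute the discriminant of x^3 + (-5)*x^2 + (1)*x + (5): Δ = 1396. Since Δ is not a rational square, the Galois group is not contained in A_3; it must be the full S_3 (irreducibility of the cubic rules out anything smaller).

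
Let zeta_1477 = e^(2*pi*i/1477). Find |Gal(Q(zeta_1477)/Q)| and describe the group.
|Gal(Q(zeta_1477)/Q)| = phi(1477) = 1260; group ≅ (Z/1477Z)^* ≅ Z/6Z × Z/210Z

The n-th cyclotomic polynomial Φ_1477(x) is the minimal polynomial of zeta_1477 over Q and has degree phi(1477) = 1260. So Q(zeta_1477) is a degree-1260 Galois extension with Galois group (Z/1477Z)^*. By CRT, (Z/1477Z)^* ≅ (Z/7Z)^* × (Z/211Z)^*. Each prime-power unit group is (Z/7Z)^* ≅ Z/6Z; (Z/211Z)^* ≅ Z/210Z. Hence Gal(Q(zeta_1477)/Q) ≅ Z/6Z × Z/210Z.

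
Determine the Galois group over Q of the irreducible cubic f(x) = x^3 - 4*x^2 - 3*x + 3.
Gal(K/Q) = S_3 (symmetric group of order 6)

Compute the discriminant of x^3 + (-4)*x^2 + (-3)*x + (3): Δ = 1425. Since Δ is not a rational square, the Galois group is not contained in A_3; it must be the full S_3 (irreducibility of the cubic rules out anything smaller).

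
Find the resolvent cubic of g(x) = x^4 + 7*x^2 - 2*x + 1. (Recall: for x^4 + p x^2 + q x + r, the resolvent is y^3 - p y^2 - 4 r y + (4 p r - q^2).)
h(y) = y^3 - 7*y^2 - 4*y + 24

Identify coefficients: p = 7, q = -2, r = 1.
Plug into h(y) = y^3 - p y^2 - 4 r y + (4 p r - q^2):
  h(y) = y^3 - (7) y^2 - 4*(1) y + (4*(7)*(1) - (-2)^2)
       = y^3 + (-7) y^2 + (-4) y + (24).
Simplifying: h(y) = y^3 - 7*y^2 - 4*y + 24.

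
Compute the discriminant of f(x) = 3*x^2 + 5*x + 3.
Δ = -11

For a quadratic a x^2 + b x + c the discriminant is Δ = b^2 - 4ac = (5)^2 - 4*(3)*(3) = 25 - (36) = -11.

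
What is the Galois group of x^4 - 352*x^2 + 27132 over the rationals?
Gal(K/Q) = V_4 (Klein four-group, Z/2Z × Z/2Z)

f factors as (x^2 - 114)(x^2 - 238), so the splitting field is K = Q(sqrt(114), sqrt(238)). The elements 114, 238, 27132 are all non-squares in Q, so sqrt(114) and sqrt(238) generate independent quadratic extensions. Thus [K:Q] = 4 and Gal(K/Q) is generated by the two order-2 automorphisms sqrt(114) ↦ -sqrt(114) and sqrt(238) ↦ -sqrt(238), giving V_4.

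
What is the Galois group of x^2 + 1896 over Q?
Gal(K/Q) = Z/2Z (cyclic of order 2)

x^2 + 1896 is irreducible over Q since -1896 is not a rational square. The splitting field Q(sqrt(-1896)) has degree 2 over Q, and its unique nontrivial automorphism is sqrt(-1896) ↦ -sqrt(-1896). Hence Gal(Q(sqrt(-1896))/Q) = Z/2Z.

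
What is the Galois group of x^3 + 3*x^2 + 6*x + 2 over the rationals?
Gal(K/Q) = S_3 (symmetric group of order 6)

Compute the discriminant of x^3 + (3)*x^2 + (6)*x + (2): Δ = -216. Since Δ is not a rational square, the Galois group is not contained in A_3; it must be the full S_3 (irreducibility of the cubic rules out anything smaller).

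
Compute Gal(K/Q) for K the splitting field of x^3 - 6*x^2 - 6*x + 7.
Gal(K/Q) = S_3 (symmetric group of order 6)

Compute the discriminant of x^3 + (-6)*x^2 + (-6)*x + (7): Δ = 11421. Since Δ is not a rational square, the Galois group is not contained in A_3; it must be the full S_3 (irreducibility of the cubic rules out anything smaller).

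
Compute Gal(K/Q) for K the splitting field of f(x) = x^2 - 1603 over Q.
Gal(K/Q) = Z/2Z (cyclic of order 2)

x^2 - 1603 is irreducible over Q since 1603 is not a rational square. The splitting field Q(sqrt(1603)) has degree 2 over Q, and its unique nontrivial automorphism is sqrt(1603) ↦ -sqrt(1603). Hence Gal(Q(sqrt(1603))/Q) = Z/2Z.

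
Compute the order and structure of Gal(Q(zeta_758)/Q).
|Gal(Q(zeta_758)/Q)| = phi(758) = 378; group ≅ (Z/758Z)^* ≅ Z/378Z

The n-th cyclotomic polynomial Φ_758(x) is the minimal polynomial of zeta_758 over Q and has degree phi(758) = 378. So Q(zeta_758) is a degree-378 Galois extension with Galois group (Z/758Z)^*. By CRT, (Z/758Z)^* ≅ (Z/2Z)^* × (Z/379Z)^*. Each prime-power unit group is (Z/2Z)^* ≅ trivial group (order 1); (Z/379Z)^* ≅ Z/378Z. Hence Gal(Q(zeta_758)/Q) ≅ Z/378Z.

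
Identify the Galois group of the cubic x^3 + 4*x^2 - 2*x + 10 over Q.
Gal(K/Q) = S_3 (symmetric group of order 6)

Compute the discriminant of x^3 + (4)*x^2 + (-2)*x + (10): Δ = -6604. Since Δ is not a rational square, the Galois group is not contained in A_3; it must be the full S_3 (irreducibility of the cubic rules out anything smaller).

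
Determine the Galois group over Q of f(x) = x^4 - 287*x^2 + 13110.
Gal(K/Q) = V_4 (Klein four-group, Z/2Z × Z/2Z)

f factors as (x^2 - 57)(x^2 - 230), so the splitting field is K = Q(sqrt(57), sqrt(230)). The elements 57, 230, 13110 are all non-squares in Q, so sqrt(57) and sqrt(230) generate independent quadratic extensions. Thus [K:Q] = 4 and Gal(K/Q) is generated by the two order-2 automorphisms sqrt(57) ↦ -sqrt(57) and sqrt(230) ↦ -sqrt(230), giving V_4.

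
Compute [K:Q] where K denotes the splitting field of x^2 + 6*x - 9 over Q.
[K:Q] = 2

The discriminant of x^2 + (6)*x + (-9) is b^2 - 4c = 36 - (-36) = 72. Since 72 is not a perfect square in Q, the polynomial is irreducible over Q. Its two roots generate a degree-2 extension, so [K:Q] = 2.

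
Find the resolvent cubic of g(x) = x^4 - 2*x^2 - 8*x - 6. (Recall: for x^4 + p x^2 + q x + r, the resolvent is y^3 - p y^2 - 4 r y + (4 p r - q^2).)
h(y) = y^3 + 2*y^2 + 24*y - 16

Identify coefficients: p = -2, q = -8, r = -6.
Plug into h(y) = y^3 - p y^2 - 4 r y + (4 p r - q^2):
  h(y) = y^3 - (-2) y^2 - 4*(-6) y + (4*(-2)*(-6) - (-8)^2)
       = y^3 + (2) y^2 + (24) y + (-16).
Simplifying: h(y) = y^3 + 2*y^2 + 24*y - 16.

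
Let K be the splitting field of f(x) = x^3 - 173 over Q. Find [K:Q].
[K:Q] = 6

x^3 - 173 has one real root r = 173^(1/3) and two complex roots r*zeta_3, r*zeta_3^2 where zeta_3 = e^(2*pi*i/3). The splitting field is Q(r, zeta_3). [Q(r):Q] = 3 and [Q(zeta_3):Q] = 2 with gcd = 1, so [Q(r, zeta_3):Q] = 3 * 2 = 6.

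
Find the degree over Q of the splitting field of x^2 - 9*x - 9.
[K:Q] = 2

The discriminant of x^2 + (-9)*x + (-9) is b^2 - 4c = 81 - (-36) = 117. Since 117 is not a perfect square in Q, the polynomial is irreducible over Q. Its two roots generate a degree-2 extension, so [K:Q] = 2.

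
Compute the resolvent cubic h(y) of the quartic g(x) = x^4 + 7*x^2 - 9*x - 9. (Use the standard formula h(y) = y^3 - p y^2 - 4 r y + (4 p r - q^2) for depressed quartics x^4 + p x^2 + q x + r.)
h(y) = y^3 - 7*y^2 + 36*y - 333

Identify coefficients: p = 7, q = -9, r = -9.
Plug into h(y) = y^3 - p y^2 - 4 r y + (4 p r - q^2):
  h(y) = y^3 - (7) y^2 - 4*(-9) y + (4*(7)*(-9) - (-9)^2)
       = y^3 + (-7) y^2 + (36) y + (-333).
Simplifying: h(y) = y^3 - 7*y^2 + 36*y - 333.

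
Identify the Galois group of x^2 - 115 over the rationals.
Gal(K/Q) = Z/2Z (cyclic of order 2)

x^2 - 115 is irreducible over Q since 115 is not a rational square. The splitting field Q(sqrt(115)) has degree 2 over Q, and its unique nontrivial automorphism is sqrt(115) ↦ -sqrt(115). Hence Gal(Q(sqrt(115))/Q) = Z/2Z.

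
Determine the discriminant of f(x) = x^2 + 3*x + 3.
Δ = -3

For a quadratic a x^2 + b x + c the discriminant is Δ = b^2 - 4ac = (3)^2 - 4*(1)*(3) = 9 - (12) = -3.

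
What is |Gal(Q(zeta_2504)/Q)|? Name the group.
|Gal(Q(zeta_2504)/Q)| = phi(2504) = 1248; group ≅ (Z/2504Z)^* ≅ Z/2Z × Z/2Z × Z/312Z

The n-th cyclotomic polynomial Φ_2504(x) is the minimal polynomial of zeta_2504 over Q and has degree phi(2504) = 1248. So Q(zeta_2504) is a degree-1248 Galois extension with Galois group (Z/2504Z)^*. By CRT, (Z/2504Z)^* ≅ (Z/8Z)^* × (Z/313Z)^*. Each prime-power unit group is (Z/8Z)^* ≅ Z/2Z × Z/2Z; (Z/313Z)^* ≅ Z/312Z. Hence Gal(Q(zeta_2504)/Q) ≅ Z/2Z × Z/2Z × Z/312Z.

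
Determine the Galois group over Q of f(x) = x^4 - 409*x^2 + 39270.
Gal(K/Q) = V_4 (Klein four-group, Z/2Z × Z/2Z)

f factors as (x^2 - 255)(x^2 - 154), so the splitting field is K = Q(sqrt(255), sqrt(154)). The elements 255, 154, 39270 are all non-squares in Q, so sqrt(255) and sqrt(154) generate independent quadratic extensions. Thus [K:Q] = 4 and Gal(K/Q) is generated by the two order-2 automorphisms sqrt(255) ↦ -sqrt(255) and sqrt(154) ↦ -sqrt(154), giving V_4.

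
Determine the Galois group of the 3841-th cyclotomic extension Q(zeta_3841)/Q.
|Gal(Q(zeta_3841)/Q)| = phi(3841) = 3652; group ≅ (Z/3841Z)^* ≅ Z/22Z × Z/166Z

The n-th cyclotomic polynomial Φ_3841(x) is the minimal polynomial of zeta_3841 over Q and has degree phi(3841) = 3652. So Q(zeta_3841) is a degree-3652 Galois extension with Galois group (Z/3841Z)^*. By CRT, (Z/3841Z)^* ≅ (Z/23Z)^* × (Z/167Z)^*. Each prime-power unit group is (Z/23Z)^* ≅ Z/22Z; (Z/167Z)^* ≅ Z/166Z. Hence Gal(Q(zeta_3841)/Q) ≅ Z/22Z × Z/166Z.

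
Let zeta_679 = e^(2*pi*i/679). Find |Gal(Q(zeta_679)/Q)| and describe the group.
|Gal(Q(zeta_679)/Q)| = phi(679) = 576; group ≅ (Z/679Z)^* ≅ Z/6Z × Z/96Z

The n-th cyclotomic polynomial Φ_679(x) is the minimal polynomial of zeta_679 over Q and has degree phi(679) = 576. So Q(zeta_679) is a degree-576 Galois extension with Galois group (Z/679Z)^*. By CRT, (Z/679Z)^* ≅ (Z/7Z)^* × (Z/97Z)^*. Each prime-power unit group is (Z/7Z)^* ≅ Z/6Z; (Z/97Z)^* ≅ Z/96Z. Hence Gal(Q(zeta_679)/Q) ≅ Z/6Z × Z/96Z.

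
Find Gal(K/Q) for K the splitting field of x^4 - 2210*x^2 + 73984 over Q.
Gal(K/Q) = Z/2Z (cyclic of order 2)

f factors as (x^2 - 2176)(x^2 - 34), so the splitting field is K = Q(sqrt(2176), sqrt(34)). The squarefree part of 2176 is 34 and the squarefree part of 34 is also 34, so sqrt(2176) and sqrt(34) are both rational multiples of sqrt(34). Hence Q(sqrt(2176)) = Q(sqrt(34)) = Q(sqrt(34)), and the splitting field collapses to a single degree-2 extension with Galois group Z/2Z.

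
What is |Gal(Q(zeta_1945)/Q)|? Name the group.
|Gal(Q(zeta_1945)/Q)| = phi(1945) = 1552; group ≅ (Z/1945Z)^* ≅ Z/4Z × Z/388Z

The n-th cyclotomic polynomial Φ_1945(x) is the minimal polynomial of zeta_1945 over Q and has degree phi(1945) = 1552. So Q(zeta_1945) is a degree-1552 Galois extension with Galois group (Z/1945Z)^*. By CRT, (Z/1945Z)^* ≅ (Z/5Z)^* × (Z/389Z)^*. Each prime-power unit group is (Z/5Z)^* ≅ Z/4Z; (Z/389Z)^* ≅ Z/388Z. Hence Gal(Q(zeta_1945)/Q) ≅ Z/4Z × Z/388Z.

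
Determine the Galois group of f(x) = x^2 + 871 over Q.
Gal(K/Q) = Z/2Z (cyclic of order 2)

x^2 + 871 is irreducible over Q since -871 is not a rational square. The splitting field Q(sqrt(-871)) has degree 2 over Q, and its unique nontrivial automorphism is sqrt(-871) ↦ -sqrt(-871). Hence Gal(Q(sqrt(-871))/Q) = Z/2Z.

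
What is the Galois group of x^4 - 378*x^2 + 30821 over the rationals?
Gal(K/Q) = V_4 (Klein four-group, Z/2Z × Z/2Z)

f factors as (x^2 - 119)(x^2 - 259), so the splitting field is K = Q(sqrt(119), sqrt(259)). The elements 119, 259, 30821 are all non-squares in Q, so sqrt(119) and sqrt(259) generate independent quadratic extensions. Thus [K:Q] = 4 and Gal(K/Q) is generated by the two order-2 automorphisms sqrt(119) ↦ -sqrt(119) and sqrt(259) ↦ -sqrt(259), giving V_4.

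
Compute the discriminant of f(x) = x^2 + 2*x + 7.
Δ = -24

For a quadratic a x^2 + b x + c the discriminant is Δ = b^2 - 4ac = (2)^2 - 4*(1)*(7) = 4 - (28) = -24.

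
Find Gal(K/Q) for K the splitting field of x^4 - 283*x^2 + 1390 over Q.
Gal(K/Q) = V_4 (Klein four-group, Z/2Z × Z/2Z)

f factors as (x^2 - 5)(x^2 - 278), so the splitting field is K = Q(sqrt(5), sqrt(278)). The elements 5, 278, 1390 are all non-squares in Q, so sqrt(5) and sqrt(278) generate independent quadratic extensions. Thus [K:Q] = 4 and Gal(K/Q) is generated by the two order-2 automorphisms sqrt(5) ↦ -sqrt(5) and sqrt(278) ↦ -sqrt(278), giving V_4.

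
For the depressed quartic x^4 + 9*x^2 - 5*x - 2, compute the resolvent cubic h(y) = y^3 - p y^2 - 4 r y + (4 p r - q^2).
h(y) = y^3 - 9*y^2 + 8*y - 97

Identify coefficients: p = 9, q = -5, r = -2.
Plug into h(y) = y^3 - p y^2 - 4 r y + (4 p r - q^2):
  h(y) = y^3 - (9) y^2 - 4*(-2) y + (4*(9)*(-2) - (-5)^2)
       = y^3 + (-9) y^2 + (8) y + (-97).
Simplifying: h(y) = y^3 - 9*y^2 + 8*y - 97.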